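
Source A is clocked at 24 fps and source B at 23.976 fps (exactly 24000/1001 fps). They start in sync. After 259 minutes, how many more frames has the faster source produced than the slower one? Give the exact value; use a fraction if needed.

259 min = 15540 s.
A emits 24 × 15540 = 372960 frames; B emits 24000/1001 × 15540 = 53280000/143.
Difference = 53280/143 frames (≈ 372.5874); B is behind A.

53280/143 frames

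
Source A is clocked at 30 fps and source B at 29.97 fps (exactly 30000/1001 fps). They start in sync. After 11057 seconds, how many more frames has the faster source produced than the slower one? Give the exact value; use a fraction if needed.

A emits 30 × 11057 = 331710 frames; B emits 30000/1001 × 11057 = 331710000/1001.
Difference = 331710/1001 frames (≈ 331.3786); B is behind A.

331710/1001 frames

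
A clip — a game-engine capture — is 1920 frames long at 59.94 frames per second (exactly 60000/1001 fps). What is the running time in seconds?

32.032 seconds

Running time = 1920 / (60000/1001) = 32.032 s.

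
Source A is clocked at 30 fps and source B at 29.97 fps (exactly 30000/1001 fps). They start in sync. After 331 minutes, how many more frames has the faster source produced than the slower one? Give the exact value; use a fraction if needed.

595800/1001 frames

331 min = 19860 s.
A emits 30 × 19860 = 595800 frames; B emits 30000/1001 × 19860 = 595800000/1001.
Difference = 595800/1001 frames (≈ 595.2048); B is behind A.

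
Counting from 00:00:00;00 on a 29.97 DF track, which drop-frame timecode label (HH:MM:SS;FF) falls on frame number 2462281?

22:49:18;07

Each 10-minute DF block holds 10 × 60 × 30 − 9 × 2 = 17982 frames. 2462281 ÷ 17982 → 136 full blocks, remainder 16729.
Within the partial block the first minute is 1800 frames and each further minute 1798, so 9 further minute boundaries passed. Total skipped labels = 18 × 136 + 2 × 9 = 2466.
Non-drop label index = 2462281 + 2466 = 2464747; at 30 labels/s that is 22:49:18:07, i.e. DF 22:49:18;07.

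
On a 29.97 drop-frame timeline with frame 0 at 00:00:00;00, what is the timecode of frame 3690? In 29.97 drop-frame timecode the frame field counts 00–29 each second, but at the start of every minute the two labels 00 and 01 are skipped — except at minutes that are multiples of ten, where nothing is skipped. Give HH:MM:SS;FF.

00:02:03;04

Ten DF minutes hold 17982 frames, so frame 3690 lies in block 0 (frames 0–17981) with 3690 frames into that block.
The block's first minute is 1800 frames and the rest 1798 each; 3690 frames reaches minute 2, so 0 × 18 + 2 × 2 = 4 labels have been skipped so far.
Adding those back, label number 3690 + 4 = 3694 at 30 labels/s is 123 s + 4 f = 0 h 2 min 3 s frame 4, i.e. 00:02:03;04.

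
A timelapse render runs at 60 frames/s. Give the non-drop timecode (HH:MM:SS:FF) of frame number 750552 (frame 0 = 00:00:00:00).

750552 ÷ 60 = 12509 full seconds, remainder 12 frames.
12509 s = 3 h 28 min 29 s.
Timecode: 03:28:29:12.

03:28:29:12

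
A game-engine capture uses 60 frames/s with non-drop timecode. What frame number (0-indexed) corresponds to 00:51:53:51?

Total seconds to the label: (0 × 3600 + 51 × 60 + 53) = 3113.
Frame index = 3113 × 60 + 51 = 186831.

186831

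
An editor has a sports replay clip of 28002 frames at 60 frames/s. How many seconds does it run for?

466.7 seconds

Running time = 28002 / (60) = 466.7 s.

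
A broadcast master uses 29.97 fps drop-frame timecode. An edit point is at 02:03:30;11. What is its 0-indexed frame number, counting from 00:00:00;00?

222089

As if non-drop at 30 labels/s: (2 × 3600 + 3 × 60 + 30) × 30 + 11 = 222311.
Minute boundaries passed: 123; those not divisible by 10: 123 − 12 = 111; dropped labels = 2 × 111 = 222.
Actual frame index = 222311 − 222 = 222089.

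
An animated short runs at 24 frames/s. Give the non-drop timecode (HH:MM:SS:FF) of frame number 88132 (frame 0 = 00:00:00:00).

01:01:12:04

88132 ÷ 24 = 3672 full seconds, remainder 4 frames.
3672 s = 1 h 1 min 12 s.
Timecode: 01:01:12:04.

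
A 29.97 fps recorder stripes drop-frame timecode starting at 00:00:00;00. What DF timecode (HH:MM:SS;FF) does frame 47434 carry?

00:26:22;22

Each 10-minute DF block holds 10 × 60 × 30 − 9 × 2 = 17982 frames. 47434 ÷ 17982 → 2 full blocks, remainder 11470.
Within the partial block the first minute is 1800 frames and each further minute 1798, so 6 further minute boundaries passed. Total skipped labels = 18 × 2 + 2 × 6 = 48.
Non-drop label index = 47434 + 48 = 47482; at 30 labels/s that is 00:26:22:22, i.e. DF 00:26:22;22.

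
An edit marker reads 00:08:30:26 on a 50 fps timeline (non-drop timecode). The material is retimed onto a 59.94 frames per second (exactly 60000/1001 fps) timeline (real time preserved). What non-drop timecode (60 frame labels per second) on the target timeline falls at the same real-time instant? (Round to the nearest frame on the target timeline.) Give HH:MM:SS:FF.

Source frame index: (0×3600 + 8×60 + 30) × 50 + 26 = 25526.
Real time: 25526 / (50) = 12763/25 s.
Target frame: (12763/25) × (60000/1001) = 30631200/1001 ≈ 30600.599 → 30601.
At 60 labels/s: frame 30601 → 00:08:30:01.

00:08:30:01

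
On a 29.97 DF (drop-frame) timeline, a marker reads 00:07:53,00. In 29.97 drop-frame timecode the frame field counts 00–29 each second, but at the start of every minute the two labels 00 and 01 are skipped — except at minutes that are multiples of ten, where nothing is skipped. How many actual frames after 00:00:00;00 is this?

14176

As if non-drop at 30 labels/s: (0 × 3600 + 7 × 60 + 53) × 30 + 0 = 14190.
Minute boundaries passed: 7; those not divisible by 10: 7 − 0 = 7; dropped labels = 2 × 7 = 14.
Actual frame index = 14190 − 14 = 14176.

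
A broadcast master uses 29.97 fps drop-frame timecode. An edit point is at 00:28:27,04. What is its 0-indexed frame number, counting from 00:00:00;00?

As if non-drop at 30 labels/s: (0 × 3600 + 28 × 60 + 27) × 30 + 4 = 51214.
Minute boundaries passed: 28; those not divisible by 10: 28 − 2 = 26; dropped labels = 2 × 26 = 52.
Actual frame index = 51214 − 52 = 51162.

51162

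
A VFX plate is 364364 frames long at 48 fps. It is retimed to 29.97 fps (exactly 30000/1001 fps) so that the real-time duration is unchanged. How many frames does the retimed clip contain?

Target frames = source frames × (target rate / source rate) = 364364 × (30000/1001)/(48) = 364364 × 625/1001 = 227500.

227500 frames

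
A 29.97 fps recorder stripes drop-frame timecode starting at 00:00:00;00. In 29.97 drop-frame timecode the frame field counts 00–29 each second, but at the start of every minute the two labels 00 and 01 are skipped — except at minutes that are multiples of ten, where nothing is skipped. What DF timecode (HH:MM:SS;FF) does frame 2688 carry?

Each 10-minute DF block holds 10 × 60 × 30 − 9 × 2 = 17982 frames. 2688 ÷ 17982 → 0 full blocks, remainder 2688.
Within the partial block the first minute is 1800 frames and each further minute 1798, so 1 further minute boundary passed. Total skipped labels = 18 × 0 + 2 × 1 = 2.
Non-drop label index = 2688 + 2 = 2690; at 30 labels/s that is 00:01:29:20, i.e. DF 00:01:29;20.

00:01:29;20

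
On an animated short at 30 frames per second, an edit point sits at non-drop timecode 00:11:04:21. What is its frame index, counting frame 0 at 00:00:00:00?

19941

Total seconds to the label: (0 × 3600 + 11 × 60 + 4) = 664.
Frame index = 664 × 30 + 21 = 19941.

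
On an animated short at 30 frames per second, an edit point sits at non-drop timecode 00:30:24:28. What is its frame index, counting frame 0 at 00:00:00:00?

frame 54748

Total seconds to the label: (0 × 3600 + 30 × 60 + 24) = 1824.
Frame index = 1824 × 30 + 28 = 54748.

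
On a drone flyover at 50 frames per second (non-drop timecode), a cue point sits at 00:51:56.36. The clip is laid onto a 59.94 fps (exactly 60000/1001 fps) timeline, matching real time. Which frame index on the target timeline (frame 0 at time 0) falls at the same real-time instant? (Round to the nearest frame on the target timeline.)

frame 186816

Source frame index: (0×3600 + 51×60 + 56) × 50 + 36 = 155836.
Real time: 155836 / (50) = 77918/25 s.
Target frame: (77918/25) × (60000/1001) = 187003200/1001 ≈ 186816.384 → 186816.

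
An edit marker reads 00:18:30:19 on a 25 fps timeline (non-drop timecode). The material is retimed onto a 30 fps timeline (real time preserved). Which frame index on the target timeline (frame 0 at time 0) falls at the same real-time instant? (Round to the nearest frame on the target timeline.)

frame 33323

Source frame index: (0×3600 + 18×60 + 30) × 25 + 19 = 27769.
Real time: 27769 / (25) = 27769/25 s.
Target frame: (27769/25) × (30) = 166614/5 ≈ 33322.800 → 33323.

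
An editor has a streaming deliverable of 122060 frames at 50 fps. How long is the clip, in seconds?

Running time = 122060 / (50) = 2441.2 s.

2441.2 seconds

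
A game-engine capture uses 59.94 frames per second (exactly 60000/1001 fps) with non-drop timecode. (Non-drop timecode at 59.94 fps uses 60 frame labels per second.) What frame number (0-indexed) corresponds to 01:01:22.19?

Total seconds to the label: (1 × 3600 + 1 × 60 + 22) = 3682.
Frame index = 3682 × 60 + 19 = 220939.

frame 220939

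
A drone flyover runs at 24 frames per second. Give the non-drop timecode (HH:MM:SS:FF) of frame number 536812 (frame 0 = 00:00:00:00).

536812 ÷ 24 = 22367 full seconds, remainder 4 frames.
22367 s = 6 h 12 min 47 s.
Timecode: 06:12:47:04.

06:12:47:04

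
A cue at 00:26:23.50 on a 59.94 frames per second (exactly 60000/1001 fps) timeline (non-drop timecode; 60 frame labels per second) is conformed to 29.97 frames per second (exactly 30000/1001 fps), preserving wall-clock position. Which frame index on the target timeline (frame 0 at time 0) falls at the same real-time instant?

frame 47515

Source frame index: (0×3600 + 26×60 + 23) × 60 + 50 = 95030.
Real time: 95030 / (60000/1001) = 9512503/6000 s.
Target frame: (9512503/6000) × (30000/1001) = 47515.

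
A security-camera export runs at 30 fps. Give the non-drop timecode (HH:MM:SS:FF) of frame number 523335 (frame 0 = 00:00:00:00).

04:50:44:15

523335 ÷ 30 = 17444 full seconds, remainder 15 frames.
17444 s = 4 h 50 min 44 s.
Timecode: 04:50:44:15.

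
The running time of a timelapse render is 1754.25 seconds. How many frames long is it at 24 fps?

Frames = 1754.25 × 24 = 42102.

42102 frames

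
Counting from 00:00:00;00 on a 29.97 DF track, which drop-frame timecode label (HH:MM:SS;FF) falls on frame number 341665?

Ten DF minutes hold 17982 frames, so frame 341665 lies in block 19 (frames 341658–359639) with 7 frames into that block.
The block's first minute is 1800 frames and the rest 1798 each; 7 frames reaches minute 0, so 19 × 18 + 0 × 2 = 342 labels have been skipped so far.
Adding those back, label number 341665 + 342 = 342007 at 30 labels/s is 11400 s + 7 f = 3 h 10 min 0 s frame 7, i.e. 03:10:00;07.

03:10:00;07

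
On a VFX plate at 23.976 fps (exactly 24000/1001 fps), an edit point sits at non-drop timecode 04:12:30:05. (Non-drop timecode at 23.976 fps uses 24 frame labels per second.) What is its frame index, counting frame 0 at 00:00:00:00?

Total seconds to the label: (4 × 3600 + 12 × 60 + 30) = 15150.
Frame index = 15150 × 24 + 5 = 363605.

363605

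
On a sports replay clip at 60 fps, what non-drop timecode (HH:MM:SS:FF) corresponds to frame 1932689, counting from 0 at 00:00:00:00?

08:56:51:29

1932689 ÷ 60 = 32211 full seconds, remainder 29 frames.
32211 s = 8 h 56 min 51 s.
Timecode: 08:56:51:29.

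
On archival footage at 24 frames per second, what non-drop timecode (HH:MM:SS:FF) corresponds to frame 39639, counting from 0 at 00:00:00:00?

39639 ÷ 24 = 1651 full seconds, remainder 15 frames.
1651 s = 0 h 27 min 31 s.
Timecode: 00:27:31:15.

00:27:31:15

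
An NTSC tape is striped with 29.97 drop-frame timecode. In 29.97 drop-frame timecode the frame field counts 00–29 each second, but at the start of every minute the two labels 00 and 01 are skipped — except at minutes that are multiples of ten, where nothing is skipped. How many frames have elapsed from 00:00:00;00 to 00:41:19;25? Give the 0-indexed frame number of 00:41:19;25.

As if non-drop at 30 labels/s: (0 × 3600 + 41 × 60 + 19) × 30 + 25 = 74395.
Minute boundaries passed: 41; those not divisible by 10: 41 − 4 = 37; dropped labels = 2 × 37 = 74.
Actual frame index = 74395 − 74 = 74321.

74321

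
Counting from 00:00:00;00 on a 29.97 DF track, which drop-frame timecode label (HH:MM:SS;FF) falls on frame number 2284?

Each 10-minute DF block holds 10 × 60 × 30 − 9 × 2 = 17982 frames. 2284 ÷ 17982 → 0 full blocks, remainder 2284.
Within the partial block the first minute is 1800 frames and each further minute 1798, so 1 further minute boundary passed. Total skipped labels = 18 × 0 + 2 × 1 = 2.
Non-drop label index = 2284 + 2 = 2286; at 30 labels/s that is 00:01:16:06, i.e. DF 00:01:16;06.

00:01:16;06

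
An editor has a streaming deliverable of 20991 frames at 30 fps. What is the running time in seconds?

699.7 seconds

Running time = 20991 / (30) = 699.7 s.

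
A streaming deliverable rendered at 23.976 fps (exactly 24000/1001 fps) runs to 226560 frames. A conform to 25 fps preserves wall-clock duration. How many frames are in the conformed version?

236236 frames

Target frames = source frames × (target rate / source rate) = 226560 × (25)/(24000/1001) = 226560 × 1001/960 = 236236.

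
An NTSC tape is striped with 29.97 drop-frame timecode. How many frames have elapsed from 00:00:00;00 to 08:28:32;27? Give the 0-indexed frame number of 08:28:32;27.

As if non-drop at 30 labels/s: (8 × 3600 + 28 × 60 + 32) × 30 + 27 = 915387.
Minute boundaries passed: 508; those not divisible by 10: 508 − 50 = 458; dropped labels = 2 × 458 = 916.
Actual frame index = 915387 − 916 = 914471.

914471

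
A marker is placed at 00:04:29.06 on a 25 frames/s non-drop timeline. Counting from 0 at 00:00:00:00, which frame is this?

6731

Total seconds to the label: (0 × 3600 + 4 × 60 + 29) = 269.
Frame index = 269 × 25 + 6 = 6731.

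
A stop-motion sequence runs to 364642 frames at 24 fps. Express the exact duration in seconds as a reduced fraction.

Running time = 364642 ÷ (24) = 364642 × 1/24 = 182321/12 s.

182321/12 seconds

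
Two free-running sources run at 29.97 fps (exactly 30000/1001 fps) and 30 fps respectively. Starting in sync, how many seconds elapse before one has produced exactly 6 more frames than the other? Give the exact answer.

200.2 seconds

The gap grows by |30 − 30000/1001| = 30/1001 frames per second.
Time for a 6-frame gap: 6 ÷ (30/1001) = 200.2 s.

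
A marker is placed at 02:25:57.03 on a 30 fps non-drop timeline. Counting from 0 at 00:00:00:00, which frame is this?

Total seconds to the label: (2 × 3600 + 25 × 60 + 57) = 8757.
Frame index = 8757 × 30 + 3 = 262713.

frame 262713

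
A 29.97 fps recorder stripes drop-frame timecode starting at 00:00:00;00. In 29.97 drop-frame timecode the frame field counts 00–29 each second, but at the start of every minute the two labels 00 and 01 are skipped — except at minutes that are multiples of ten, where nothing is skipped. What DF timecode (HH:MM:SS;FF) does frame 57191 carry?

Each 10-minute DF block holds 10 × 60 × 30 − 9 × 2 = 17982 frames. 57191 ÷ 17982 → 3 full blocks, remainder 3245.
Within the partial block the first minute is 1800 frames and each further minute 1798, so 1 further minute boundary passed. Total skipped labels = 18 × 3 + 2 × 1 = 56.
Non-drop label index = 57191 + 56 = 57247; at 30 labels/s that is 00:31:48:07, i.e. DF 00:31:48;07.

00:31:48;07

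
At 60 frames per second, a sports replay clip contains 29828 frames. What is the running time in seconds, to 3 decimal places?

Running time = 29828 × 1/60 = 7457/15 s ≈ 497.133 s.

497.133 seconds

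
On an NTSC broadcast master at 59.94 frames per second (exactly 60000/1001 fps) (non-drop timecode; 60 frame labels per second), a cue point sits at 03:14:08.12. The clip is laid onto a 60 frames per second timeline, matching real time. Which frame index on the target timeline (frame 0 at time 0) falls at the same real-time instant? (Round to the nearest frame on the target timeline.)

frame 699591

Source frame index: (3×3600 + 14×60 + 8) × 60 + 12 = 698892.
Real time: 698892 / (60000/1001) = 58299241/5000 s.
Target frame: (58299241/5000) × (60) = 174897723/250 ≈ 699590.892 → 699591.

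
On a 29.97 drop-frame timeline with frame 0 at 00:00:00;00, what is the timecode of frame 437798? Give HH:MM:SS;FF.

04:03:27;26

Ten DF minutes hold 17982 frames, so frame 437798 lies in block 24 (frames 431568–449549) with 6230 frames into that block.
The block's first minute is 1800 frames and the rest 1798 each; 6230 frames reaches minute 3, so 24 × 18 + 3 × 2 = 438 labels have been skipped so far.
Adding those back, label number 437798 + 438 = 438236 at 30 labels/s is 14607 s + 26 f = 4 h 3 min 27 s frame 26, i.e. 04:03:27;26.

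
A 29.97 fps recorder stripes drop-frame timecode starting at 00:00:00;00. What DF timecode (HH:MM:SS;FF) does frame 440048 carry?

Ten DF minutes hold 17982 frames, so frame 440048 lies in block 24 (frames 431568–449549) with 8480 frames into that block.
The block's first minute is 1800 frames and the rest 1798 each; 8480 frames reaches minute 4, so 24 × 18 + 4 × 2 = 440 labels have been skipped so far.
Adding those back, label number 440048 + 440 = 440488 at 30 labels/s is 14682 s + 28 f = 4 h 4 min 42 s frame 28, i.e. 04:04:42;28.

04:04:42;28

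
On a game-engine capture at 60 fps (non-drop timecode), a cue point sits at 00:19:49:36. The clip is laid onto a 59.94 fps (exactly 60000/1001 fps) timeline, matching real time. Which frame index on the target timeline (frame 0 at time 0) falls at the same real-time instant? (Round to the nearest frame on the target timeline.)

frame 71305

Source frame index: (0×3600 + 19×60 + 49) × 60 + 36 = 71376.
Real time: 71376 / (60) = 5948/5 s.
Target frame: (5948/5) × (60000/1001) = 71376000/1001 ≈ 71304.695 → 71305.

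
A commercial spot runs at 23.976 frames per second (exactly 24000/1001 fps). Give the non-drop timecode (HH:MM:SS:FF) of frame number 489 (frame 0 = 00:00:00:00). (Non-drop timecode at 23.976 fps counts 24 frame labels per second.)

489 ÷ 24 = 20 full seconds, remainder 9 frames.
20 s = 0 h 0 min 20 s.
Timecode: 00:00:20:09.

00:00:20:09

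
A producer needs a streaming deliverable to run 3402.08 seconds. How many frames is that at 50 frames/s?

Frames = 3402.08 × 50 = 170104.

170104 frames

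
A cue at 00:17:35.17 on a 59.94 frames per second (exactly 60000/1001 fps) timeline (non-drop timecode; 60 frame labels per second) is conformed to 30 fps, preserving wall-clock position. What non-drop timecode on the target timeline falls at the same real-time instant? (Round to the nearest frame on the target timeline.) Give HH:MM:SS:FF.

00:17:36:10

Source frame index: (0×3600 + 17×60 + 35) × 60 + 17 = 63317.
Real time: 63317 / (60000/1001) = 63380317/60000 s.
Target frame: (63380317/60000) × (30) = 63380317/2000 ≈ 31690.159 → 31690.
At 30 labels/s: frame 31690 → 00:17:36:10.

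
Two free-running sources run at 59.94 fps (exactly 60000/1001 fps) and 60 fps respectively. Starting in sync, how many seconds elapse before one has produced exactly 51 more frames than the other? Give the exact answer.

The gap grows by |60 − 60000/1001| = 60/1001 frames per second.
Time for a 51-frame gap: 51 ÷ (60/1001) = 850.85 s.

850.85 seconds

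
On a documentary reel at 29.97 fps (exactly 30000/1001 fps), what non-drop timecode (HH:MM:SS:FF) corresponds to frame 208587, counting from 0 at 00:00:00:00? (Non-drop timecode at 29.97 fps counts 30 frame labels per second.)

01:55:52:27

208587 ÷ 30 = 6952 full seconds, remainder 27 frames.
6952 s = 1 h 55 min 52 s.
Timecode: 01:55:52:27.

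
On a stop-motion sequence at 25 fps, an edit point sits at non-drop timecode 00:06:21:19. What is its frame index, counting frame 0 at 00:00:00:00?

frame 9544

Total seconds to the label: (0 × 3600 + 6 × 60 + 21) = 381.
Frame index = 381 × 25 + 19 = 9544.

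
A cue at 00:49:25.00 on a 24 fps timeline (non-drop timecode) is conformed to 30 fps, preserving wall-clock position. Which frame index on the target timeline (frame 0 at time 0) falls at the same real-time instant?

Source frame index: (0×3600 + 49×60 + 25) × 24 + 0 = 71160.
Real time: 71160 / (24) = 2965 s.
Target frame: (2965) × (30) = 88950.

frame 88950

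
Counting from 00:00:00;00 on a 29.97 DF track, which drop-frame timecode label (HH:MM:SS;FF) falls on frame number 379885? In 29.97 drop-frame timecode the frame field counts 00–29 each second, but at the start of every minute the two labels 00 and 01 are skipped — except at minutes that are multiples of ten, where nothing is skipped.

03:31:15;15

Ten DF minutes hold 17982 frames, so frame 379885 lies in block 21 (frames 377622–395603) with 2263 frames into that block.
The block's first minute is 1800 frames and the rest 1798 each; 2263 frames reaches minute 1, so 21 × 18 + 1 × 2 = 380 labels have been skipped so far.
Adding those back, label number 379885 + 380 = 380265 at 30 labels/s is 12675 s + 15 f = 3 h 31 min 15 s frame 15, i.e. 03:31:15;15.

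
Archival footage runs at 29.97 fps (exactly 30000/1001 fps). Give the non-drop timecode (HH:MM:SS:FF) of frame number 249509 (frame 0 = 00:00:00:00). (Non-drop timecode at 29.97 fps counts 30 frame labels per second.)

02:18:36:29

249509 ÷ 30 = 8316 full seconds, remainder 29 frames.
8316 s = 2 h 18 min 36 s.
Timecode: 02:18:36:29.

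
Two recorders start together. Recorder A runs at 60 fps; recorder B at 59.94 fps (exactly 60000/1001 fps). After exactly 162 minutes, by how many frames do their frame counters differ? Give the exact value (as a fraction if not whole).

583200/1001 frames

162 min = 9720 s.
A emits 60 × 9720 = 583200 frames; B emits 60000/1001 × 9720 = 583200000/1001.
Difference = 583200/1001 frames (≈ 582.6174); B is behind A.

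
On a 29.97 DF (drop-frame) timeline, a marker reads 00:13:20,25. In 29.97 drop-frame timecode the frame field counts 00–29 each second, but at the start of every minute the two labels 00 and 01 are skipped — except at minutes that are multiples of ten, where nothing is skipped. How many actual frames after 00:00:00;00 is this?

24001

Complete 10-minute blocks: 1, each 17982 frames → 17982.
Remaining 3 whole minutes in the current block: 1800 + 2 × 1798 = 5396 frames.
Within the current minute: 20 × 30 + 25 − 2 = 623 (labels ;00/;01 skipped at this minute). Total = 17982 + 5396 + 623 = 24001.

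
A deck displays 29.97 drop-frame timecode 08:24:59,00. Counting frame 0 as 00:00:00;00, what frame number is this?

Complete 10-minute blocks: 50, each 17982 frames → 899100.
Remaining 4 whole minutes in the current block: 1800 + 3 × 1798 = 7194 frames.
Within the current minute: 59 × 30 + 0 − 2 = 1768 (labels ;00/;01 skipped at this minute). Total = 899100 + 7194 + 1768 = 908062.

908062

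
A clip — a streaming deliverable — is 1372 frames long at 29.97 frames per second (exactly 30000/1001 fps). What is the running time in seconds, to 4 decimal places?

45.7791 seconds

Running time = 1372 × 1001/30000 = 343343/7500 s ≈ 45.7791 s.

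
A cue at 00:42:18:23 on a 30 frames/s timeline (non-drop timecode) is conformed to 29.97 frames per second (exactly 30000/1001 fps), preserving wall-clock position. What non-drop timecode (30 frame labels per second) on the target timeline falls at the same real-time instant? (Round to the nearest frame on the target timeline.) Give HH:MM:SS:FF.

Source frame index: (0×3600 + 42×60 + 18) × 30 + 23 = 76163.
Real time: 76163 / (30) = 76163/30 s.
Target frame: (76163/30) × (30000/1001) = 76163000/1001 ≈ 76086.913 → 76087.
At 30 labels/s: frame 76087 → 00:42:16:07.

00:42:16:07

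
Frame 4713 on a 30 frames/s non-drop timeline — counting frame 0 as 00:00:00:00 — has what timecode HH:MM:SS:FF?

4713 ÷ 30 = 157 full seconds, remainder 3 frames.
157 s = 0 h 2 min 37 s.
Timecode: 00:02:37:03.

00:02:37:03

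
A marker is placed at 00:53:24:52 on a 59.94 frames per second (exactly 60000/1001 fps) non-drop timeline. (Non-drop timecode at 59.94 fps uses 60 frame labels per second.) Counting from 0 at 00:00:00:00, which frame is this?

frame 192292

Total seconds to the label: (0 × 3600 + 53 × 60 + 24) = 3204.
Frame index = 3204 × 60 + 52 = 192292.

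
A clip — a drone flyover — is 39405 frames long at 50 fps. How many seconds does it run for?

788.1 seconds

Running time = 39405 / (50) = 788.1 s.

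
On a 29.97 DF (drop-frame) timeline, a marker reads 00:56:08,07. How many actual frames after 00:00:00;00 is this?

Complete 10-minute blocks: 5, each 17982 frames → 89910.
Remaining 6 whole minutes in the current block: 1800 + 5 × 1798 = 10790 frames.
Within the current minute: 8 × 30 + 7 − 2 = 245 (labels ;00/;01 skipped at this minute). Total = 89910 + 10790 + 245 = 100945.

100945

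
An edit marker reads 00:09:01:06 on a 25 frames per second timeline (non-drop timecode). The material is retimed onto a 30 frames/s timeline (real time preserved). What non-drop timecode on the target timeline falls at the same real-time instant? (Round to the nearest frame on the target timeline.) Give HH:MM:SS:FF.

00:09:01:07

Source frame index: (0×3600 + 9×60 + 1) × 25 + 6 = 13531.
Real time: 13531 / (25) = 13531/25 s.
Target frame: (13531/25) × (30) = 81186/5 ≈ 16237.200 → 16237.
At 30 labels/s: frame 16237 → 00:09:01:07.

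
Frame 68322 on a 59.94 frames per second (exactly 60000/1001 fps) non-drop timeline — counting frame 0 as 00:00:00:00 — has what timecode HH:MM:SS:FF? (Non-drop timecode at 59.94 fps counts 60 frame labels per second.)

68322 ÷ 60 = 1138 full seconds, remainder 42 frames.
1138 s = 0 h 18 min 58 s.
Timecode: 00:18:58:42.

00:18:58:42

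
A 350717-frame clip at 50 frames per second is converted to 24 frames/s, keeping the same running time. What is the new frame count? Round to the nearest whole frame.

168344 frames

Frames at target rate = 350717 × (24) / (50) = 4208604/25 ≈ 168344.160.
Nearest whole frame: 168344.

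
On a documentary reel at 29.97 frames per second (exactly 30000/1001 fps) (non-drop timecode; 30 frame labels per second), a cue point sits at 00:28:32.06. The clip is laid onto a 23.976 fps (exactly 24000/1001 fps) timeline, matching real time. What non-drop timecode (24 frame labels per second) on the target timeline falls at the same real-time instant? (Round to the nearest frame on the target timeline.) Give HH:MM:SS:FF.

00:28:32:05

Source frame index: (0×3600 + 28×60 + 32) × 30 + 6 = 51366.
Real time: 51366 / (30000/1001) = 8569561/5000 s.
Target frame: (8569561/5000) × (24000/1001) = 205464/5 ≈ 41092.800 → 41093.
At 24 labels/s: frame 41093 → 00:28:32:05.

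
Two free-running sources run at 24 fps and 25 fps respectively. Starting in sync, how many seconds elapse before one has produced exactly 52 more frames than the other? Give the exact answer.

The gap grows by |25 − 24| = 1 frame per second.
Time for a 52-frame gap: 52 ÷ (1) = 52 s.

52 seconds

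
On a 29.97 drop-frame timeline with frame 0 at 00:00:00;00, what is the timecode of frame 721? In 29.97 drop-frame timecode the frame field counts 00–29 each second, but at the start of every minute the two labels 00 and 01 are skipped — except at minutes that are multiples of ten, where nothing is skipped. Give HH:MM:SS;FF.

Ten DF minutes hold 17982 frames, so frame 721 lies in block 0 (frames 0–17981) with 721 frames into that block.
The block's first minute is 1800 frames and the rest 1798 each; 721 frames reaches minute 0, so 0 × 18 + 0 × 2 = 0 labels have been skipped so far.
Adding those back, label number 721 + 0 = 721 at 30 labels/s is 24 s + 1 f = 0 h 0 min 24 s frame 1, i.e. 00:00:24;01.

00:00:24;01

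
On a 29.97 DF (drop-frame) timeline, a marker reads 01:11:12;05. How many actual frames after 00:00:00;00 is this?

Complete 10-minute blocks: 7, each 17982 frames → 125874.
Remaining 1 whole minute in the current block: 1800 + 0 × 1798 = 1800 frames.
Within the current minute: 12 × 30 + 5 − 2 = 363 (labels ;00/;01 skipped at this minute). Total = 125874 + 1800 + 363 = 128037.

128037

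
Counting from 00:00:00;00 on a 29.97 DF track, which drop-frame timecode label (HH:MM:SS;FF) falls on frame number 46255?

Ten DF minutes hold 17982 frames, so frame 46255 lies in block 2 (frames 35964–53945) with 10291 frames into that block.
The block's first minute is 1800 frames and the rest 1798 each; 10291 frames reaches minute 5, so 2 × 18 + 5 × 2 = 46 labels have been skipped so far.
Adding those back, label number 46255 + 46 = 46301 at 30 labels/s is 1543 s + 11 f = 0 h 25 min 43 s frame 11, i.e. 00:25:43;11.

00:25:43;11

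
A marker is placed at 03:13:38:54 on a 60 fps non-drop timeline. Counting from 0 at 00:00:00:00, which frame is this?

Total seconds to the label: (3 × 3600 + 13 × 60 + 38) = 11618.
Frame index = 11618 × 60 + 54 = 697134.

697134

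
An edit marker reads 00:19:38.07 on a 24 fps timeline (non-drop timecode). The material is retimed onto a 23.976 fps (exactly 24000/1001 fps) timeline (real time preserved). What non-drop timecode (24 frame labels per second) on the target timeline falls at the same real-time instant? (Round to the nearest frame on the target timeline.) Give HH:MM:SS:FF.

Source frame index: (0×3600 + 19×60 + 38) × 24 + 7 = 28279.
Real time: 28279 / (24) = 28279/24 s.
Target frame: (28279/24) × (24000/1001) = 28279000/1001 ≈ 28250.749 → 28251.
At 24 labels/s: frame 28251 → 00:19:37:03.

00:19:37:03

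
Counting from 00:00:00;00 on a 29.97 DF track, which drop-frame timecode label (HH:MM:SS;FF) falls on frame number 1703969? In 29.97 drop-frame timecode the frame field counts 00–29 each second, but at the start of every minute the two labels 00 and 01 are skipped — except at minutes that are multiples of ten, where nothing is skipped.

Ten DF minutes hold 17982 frames, so frame 1703969 lies in block 94 (frames 1690308–1708289) with 13661 frames into that block.
The block's first minute is 1800 frames and the rest 1798 each; 13661 frames reaches minute 7, so 94 × 18 + 7 × 2 = 1706 labels have been skipped so far.
Adding those back, label number 1703969 + 1706 = 1705675 at 30 labels/s is 56855 s + 25 f = 15 h 47 min 35 s frame 25, i.e. 15:47:35;25.

15:47:35;25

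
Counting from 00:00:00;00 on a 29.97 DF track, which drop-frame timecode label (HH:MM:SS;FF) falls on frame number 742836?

06:53:06;00

Ten DF minutes hold 17982 frames, so frame 742836 lies in block 41 (frames 737262–755243) with 5574 frames into that block.
The block's first minute is 1800 frames and the rest 1798 each; 5574 frames reaches minute 3, so 41 × 18 + 3 × 2 = 744 labels have been skipped so far.
Adding those back, label number 742836 + 744 = 743580 at 30 labels/s is 24786 s + 0 f = 6 h 53 min 6 s frame 0, i.e. 06:53:06;00.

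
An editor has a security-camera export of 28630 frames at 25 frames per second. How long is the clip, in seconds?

Running time = 28630 / (25) = 1145.2 s.

1145.2 seconds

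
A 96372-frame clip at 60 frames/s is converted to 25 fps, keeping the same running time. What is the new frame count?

40155 frames

Target frames = source frames × (target rate / source rate) = 96372 × (25)/(60) = 96372 × 5/12 = 40155.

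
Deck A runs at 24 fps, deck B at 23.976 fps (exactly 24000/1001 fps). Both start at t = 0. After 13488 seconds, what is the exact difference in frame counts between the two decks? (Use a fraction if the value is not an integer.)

323712/1001 frames

A emits 24 × 13488 = 323712 frames; B emits 24000/1001 × 13488 = 323712000/1001.
Difference = 323712/1001 frames (≈ 323.3886); B is behind A.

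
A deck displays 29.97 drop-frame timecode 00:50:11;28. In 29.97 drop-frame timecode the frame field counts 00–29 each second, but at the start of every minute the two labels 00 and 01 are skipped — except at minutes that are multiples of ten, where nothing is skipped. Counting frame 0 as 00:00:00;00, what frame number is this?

90268

Complete 10-minute blocks: 5, each 17982 frames → 89910.
Remaining 0 whole minutes in the current block: 0 frames.
Within the current minute: 11 × 30 + 28 = 358. Total = 89910 + 0 + 358 = 90268.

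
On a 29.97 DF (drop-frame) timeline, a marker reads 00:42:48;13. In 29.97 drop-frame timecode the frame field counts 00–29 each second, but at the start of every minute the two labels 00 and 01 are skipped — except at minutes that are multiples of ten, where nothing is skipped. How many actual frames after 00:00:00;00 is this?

Complete 10-minute blocks: 4, each 17982 frames → 71928.
Remaining 2 whole minutes in the current block: 1800 + 1 × 1798 = 3598 frames.
Within the current minute: 48 × 30 + 13 − 2 = 1451 (labels ;00/;01 skipped at this minute). Total = 71928 + 3598 + 1451 = 76977.

76977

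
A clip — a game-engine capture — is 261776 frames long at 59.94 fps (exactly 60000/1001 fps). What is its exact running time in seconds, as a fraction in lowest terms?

Running time = 261776 ÷ (60000/1001) = 261776 × 1001/60000 = 16377361/3750 s.

16377361/3750 seconds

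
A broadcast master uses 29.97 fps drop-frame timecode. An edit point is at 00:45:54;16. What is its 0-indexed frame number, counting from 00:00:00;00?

Complete 10-minute blocks: 4, each 17982 frames → 71928.
Remaining 5 whole minutes in the current block: 1800 + 4 × 1798 = 8992 frames.
Within the current minute: 54 × 30 + 16 − 2 = 1634 (labels ;00/;01 skipped at this minute). Total = 71928 + 8992 + 1634 = 82554.

82554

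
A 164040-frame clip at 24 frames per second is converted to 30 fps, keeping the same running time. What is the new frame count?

Target frames = source frames × (target rate / source rate) = 164040 × (30)/(24) = 164040 × 5/4 = 205050.

205050 frames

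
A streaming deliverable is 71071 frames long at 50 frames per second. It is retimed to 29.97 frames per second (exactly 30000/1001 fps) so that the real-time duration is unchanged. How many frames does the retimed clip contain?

Target frames = source frames × (target rate / source rate) = 71071 × (30000/1001)/(50) = 71071 × 600/1001 = 42600.

42600 frames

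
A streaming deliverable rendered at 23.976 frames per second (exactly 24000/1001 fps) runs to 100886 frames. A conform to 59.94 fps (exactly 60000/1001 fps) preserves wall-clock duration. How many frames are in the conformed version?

252215 frames

Target frames = source frames × (target rate / source rate) = 100886 × (60000/1001)/(24000/1001) = 100886 × 5/2 = 252215.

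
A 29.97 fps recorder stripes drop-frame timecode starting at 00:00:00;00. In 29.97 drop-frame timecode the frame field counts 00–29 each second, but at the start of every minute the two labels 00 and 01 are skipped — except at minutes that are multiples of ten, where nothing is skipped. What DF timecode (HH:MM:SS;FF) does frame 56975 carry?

Ten DF minutes hold 17982 frames, so frame 56975 lies in block 3 (frames 53946–71927) with 3029 frames into that block.
The block's first minute is 1800 frames and the rest 1798 each; 3029 frames reaches minute 1, so 3 × 18 + 1 × 2 = 56 labels have been skipped so far.
Adding those back, label number 56975 + 56 = 57031 at 30 labels/s is 1901 s + 1 f = 0 h 31 min 41 s frame 1, i.e. 00:31:41;01.

00:31:41;01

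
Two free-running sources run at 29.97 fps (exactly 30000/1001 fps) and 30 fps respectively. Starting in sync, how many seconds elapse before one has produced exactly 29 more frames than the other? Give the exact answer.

The gap grows by |30 − 30000/1001| = 30/1001 frames per second.
Time for a 29-frame gap: 29 ÷ (30/1001) = 29029/30 s.

29029/30 seconds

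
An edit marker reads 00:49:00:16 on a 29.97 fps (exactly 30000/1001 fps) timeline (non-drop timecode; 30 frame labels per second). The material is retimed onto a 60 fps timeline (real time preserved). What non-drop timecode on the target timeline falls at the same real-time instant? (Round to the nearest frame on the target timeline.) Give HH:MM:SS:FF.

Source frame index: (0×3600 + 49×60 + 0) × 30 + 16 = 88216.
Real time: 88216 / (30000/1001) = 11038027/3750 s.
Target frame: (11038027/3750) × (60) = 22076054/125 ≈ 176608.432 → 176608.
At 60 labels/s: frame 176608 → 00:49:03:28.

00:49:03:28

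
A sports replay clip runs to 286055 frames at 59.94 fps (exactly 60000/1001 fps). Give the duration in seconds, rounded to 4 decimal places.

4772.3509 seconds

Running time = 286055 × 1001/60000 = 57268211/12000 s ≈ 4772.3509 s.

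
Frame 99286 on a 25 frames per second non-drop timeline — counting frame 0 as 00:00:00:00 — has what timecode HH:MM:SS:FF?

01:06:11:11

99286 ÷ 25 = 3971 full seconds, remainder 11 frames.
3971 s = 1 h 6 min 11 s.
Timecode: 01:06:11:11.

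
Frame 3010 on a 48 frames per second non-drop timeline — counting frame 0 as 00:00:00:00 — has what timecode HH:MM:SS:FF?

00:01:02:34

3010 ÷ 48 = 62 full seconds, remainder 34 frames.
62 s = 0 h 1 min 2 s.
Timecode: 00:01:02:34.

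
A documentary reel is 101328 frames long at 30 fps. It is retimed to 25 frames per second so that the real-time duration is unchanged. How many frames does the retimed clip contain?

84440 frames

Target frames = source frames × (target rate / source rate) = 101328 × (25)/(30) = 101328 × 5/6 = 84440.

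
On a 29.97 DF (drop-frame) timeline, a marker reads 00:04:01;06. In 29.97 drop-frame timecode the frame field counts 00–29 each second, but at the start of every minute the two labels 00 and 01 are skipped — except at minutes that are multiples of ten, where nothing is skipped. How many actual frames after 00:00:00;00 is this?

7228

As if non-drop at 30 labels/s: (0 × 3600 + 4 × 60 + 1) × 30 + 6 = 7236.
Minute boundaries passed: 4; those not divisible by 10: 4 − 0 = 4; dropped labels = 2 × 4 = 8.
Actual frame index = 7236 − 8 = 7228.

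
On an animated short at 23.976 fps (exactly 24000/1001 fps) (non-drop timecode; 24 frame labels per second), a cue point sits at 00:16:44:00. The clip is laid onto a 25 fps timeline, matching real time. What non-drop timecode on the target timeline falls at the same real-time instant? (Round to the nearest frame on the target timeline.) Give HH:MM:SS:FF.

Source frame index: (0×3600 + 16×60 + 44) × 24 + 0 = 24096.
Real time: 24096 / (24000/1001) = 251251/250 s.
Target frame: (251251/250) × (25) = 251251/10 ≈ 25125.100 → 25125.
At 25 labels/s: frame 25125 → 00:16:45:00.

00:16:45:00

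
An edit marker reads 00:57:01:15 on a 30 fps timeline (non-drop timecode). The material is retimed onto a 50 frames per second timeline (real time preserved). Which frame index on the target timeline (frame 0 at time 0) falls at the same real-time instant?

Source frame index: (0×3600 + 57×60 + 1) × 30 + 15 = 102645.
Real time: 102645 / (30) = 6843/2 s.
Target frame: (6843/2) × (50) = 171075.

frame 171075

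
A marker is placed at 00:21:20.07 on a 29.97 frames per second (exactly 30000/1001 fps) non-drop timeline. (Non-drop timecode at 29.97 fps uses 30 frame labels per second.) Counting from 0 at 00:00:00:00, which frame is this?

Total seconds to the label: (0 × 3600 + 21 × 60 + 20) = 1280.
Frame index = 1280 × 30 + 7 = 38407.

frame 38407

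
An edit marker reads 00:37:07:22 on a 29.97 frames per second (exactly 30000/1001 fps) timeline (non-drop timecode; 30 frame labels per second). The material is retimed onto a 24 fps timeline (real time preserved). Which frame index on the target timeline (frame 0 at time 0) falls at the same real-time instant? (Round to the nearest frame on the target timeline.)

frame 53519

Source frame index: (0×3600 + 37×60 + 7) × 30 + 22 = 66832.
Real time: 66832 / (30000/1001) = 4181177/1875 s.
Target frame: (4181177/1875) × (24) = 33449416/625 ≈ 53519.066 → 53519.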